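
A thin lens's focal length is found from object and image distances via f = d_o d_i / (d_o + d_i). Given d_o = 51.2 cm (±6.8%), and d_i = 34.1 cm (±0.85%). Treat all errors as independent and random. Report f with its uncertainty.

20.5 ± 0.566 cm

∂f/∂d_o = (d_i/(d_o+d_i))² = 0.160;  ∂f/∂d_i = (d_o/(d_o+d_i))² = 0.360
δf = √((∂f/∂d_o · δd_o)² + (∂f/∂d_i · δd_i)²) = √(0.310 + 0.0109) = 0.566 cm
f = 20.5 cm.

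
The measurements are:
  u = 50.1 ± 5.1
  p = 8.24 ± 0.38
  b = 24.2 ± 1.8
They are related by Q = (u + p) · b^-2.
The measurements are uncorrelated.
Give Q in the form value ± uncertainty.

Let w = u + p = 58.3. δw = √(δu² + δp²) = √(26.0 + 0.144) = 5.11, so δw/w = 0.0877.
Q is then a monomial in w, b:
δQ/Q = √((δw/w)² + (-2·δb/b)²) = √(0.00768 + 0.0221) = 0.173
Q = 0.0996, so δQ = 0.173 × 0.0996 = 0.0172.

0.0996 ± 0.0172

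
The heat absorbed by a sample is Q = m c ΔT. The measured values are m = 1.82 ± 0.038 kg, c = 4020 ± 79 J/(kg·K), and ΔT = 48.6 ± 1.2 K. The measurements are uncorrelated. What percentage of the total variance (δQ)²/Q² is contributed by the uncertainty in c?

27.0%

(δQ/Q)² = (1·δm/m)² + (1·δc/c)² + (1·δΔT/ΔT)²
  m term: (1×0.0209)² = 0.000436
  c term: (1×0.0197)² = 0.000386
  ΔT term: (1×0.0247)² = 0.000610
Total = 0.00143. Share from c = 0.000386/0.00143 = 0.270.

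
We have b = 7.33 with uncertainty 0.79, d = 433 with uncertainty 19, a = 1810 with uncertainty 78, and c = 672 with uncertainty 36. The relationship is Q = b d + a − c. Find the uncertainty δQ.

Let p = b·d = 3170. δp/p = √((1·δb/b)² + (1·δd/d)²) = √(0.0116 + 0.00193) = 0.116, so δp = 369.
Q = p + a − c: δQ = √(δp² + δa² + δc²) = √(1.36e+05 + 6080 + 1300) = 379

379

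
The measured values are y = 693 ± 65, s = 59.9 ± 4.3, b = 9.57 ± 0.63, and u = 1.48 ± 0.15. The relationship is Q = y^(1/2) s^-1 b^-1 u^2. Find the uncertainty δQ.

For a monomial Q ∝ y^(1/2), s^-1, b^-1, u^2, fractional errors add in quadrature:
  (½·δy/y)² = (0.5×0.0938)² = 0.00220;  (-1·δs/s)² = (-1×0.0718)² = 0.00515;  (-1·δb/b)² = (-1×0.0658)² = 0.00433;  (2·δu/u)² = (2×0.101)² = 0.0411
δQ/Q = √(0.0528) = 0.230
Q = 0.101, so δQ = 0.230 × 0.101 = 0.0231.

0.0231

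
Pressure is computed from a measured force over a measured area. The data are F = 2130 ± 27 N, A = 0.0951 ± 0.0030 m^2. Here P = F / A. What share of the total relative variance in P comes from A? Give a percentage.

86.1%

(δP/P)² = (1·δF/F)² + (-1·δA/A)²
  F term: (1×0.0127)² = 0.000161
  A term: (-1×0.0315)² = 0.000995
Total = 0.00116. Share from A = 0.000995/0.00116 = 0.861.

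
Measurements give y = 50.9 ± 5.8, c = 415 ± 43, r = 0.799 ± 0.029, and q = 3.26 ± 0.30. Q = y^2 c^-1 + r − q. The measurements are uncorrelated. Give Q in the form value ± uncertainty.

3.78 ± 1.59

Let p = y^2·c^-1 = 6.24. δp/p = √((2·δy/y)² + (-1·δc/c)²) = √(0.0519 + 0.0107) = 0.250, so δp = 1.56.
Q = p + r − q: δQ = √(δp² + δr² + δq²) = √(2.44 + 0.000841 + 0.0900) = 1.59
Q = 3.78.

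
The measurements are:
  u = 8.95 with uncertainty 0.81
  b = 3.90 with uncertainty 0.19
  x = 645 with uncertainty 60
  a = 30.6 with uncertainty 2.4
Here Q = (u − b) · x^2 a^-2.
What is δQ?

Let w = u − b = 5.05. δw = √(δu² + δb²) = √(0.656 + 0.0361) = 0.832, so δw/w = 0.165.
Q is then a monomial in w, x, a:
δQ/Q = √((δw/w)² + (2·δx/x)² + (-2·δa/a)²) = √(0.0271 + 0.0346 + 0.0246) = 0.294
Q = 2240, so δQ = 0.294 × 2240 = 659.

659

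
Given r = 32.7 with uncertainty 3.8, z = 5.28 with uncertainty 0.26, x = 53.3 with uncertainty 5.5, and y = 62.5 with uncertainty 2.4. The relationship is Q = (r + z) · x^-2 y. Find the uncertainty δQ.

0.194

Let u = r + z = 38.0. δu = √(δr² + δz²) = √(14.4 + 0.0676) = 3.81, so δu/u = 0.100.
Q is then a monomial in u, x, y:
δQ/Q = √((δu/u)² + (-2·δx/x)² + (1·δy/y)²) = √(0.0101 + 0.0426 + 0.00147) = 0.233
Q = 0.836, so δQ = 0.233 × 0.836 = 0.194.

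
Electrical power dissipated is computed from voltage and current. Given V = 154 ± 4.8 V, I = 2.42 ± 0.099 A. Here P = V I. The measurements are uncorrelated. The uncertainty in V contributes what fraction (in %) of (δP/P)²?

36.7%

(δP/P)² = (1·δV/V)² + (1·δI/I)²
  V term: (1×0.0312)² = 0.000971
  I term: (1×0.0409)² = 0.00167
Total = 0.00265. Share from V = 0.000971/0.00265 = 0.367.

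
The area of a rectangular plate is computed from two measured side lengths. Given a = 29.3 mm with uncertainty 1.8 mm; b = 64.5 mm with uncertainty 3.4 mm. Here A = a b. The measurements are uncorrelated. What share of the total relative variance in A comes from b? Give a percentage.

(δA/A)² = (1·δa/a)² + (1·δb/b)²
  a term: (1×0.0614)² = 0.00377
  b term: (1×0.0527)² = 0.00278
Total = 0.00655. Share from b = 0.00278/0.00655 = 0.424.

42.4%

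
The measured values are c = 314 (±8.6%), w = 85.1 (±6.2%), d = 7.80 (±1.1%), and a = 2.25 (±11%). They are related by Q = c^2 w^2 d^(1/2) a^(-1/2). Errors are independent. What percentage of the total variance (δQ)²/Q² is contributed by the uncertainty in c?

(δQ/Q)² = (2·δc/c)² + (2·δw/w)² + (½·δd/d)² + (−½·δa/a)²
  c term: (2×0.0860)² = 0.0296
  w term: (2×0.0620)² = 0.0154
  d term: (0.5×0.0110)² = 3.03e-05
  a term: (-0.5×0.110)² = 0.00302
Total = 0.0480. Share from c = 0.0296/0.0480 = 0.616.

61.6%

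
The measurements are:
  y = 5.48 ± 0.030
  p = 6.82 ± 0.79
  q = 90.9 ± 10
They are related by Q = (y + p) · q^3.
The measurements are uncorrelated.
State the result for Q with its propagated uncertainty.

Let u = y + p = 12.3. δu = √(δy² + δp²) = √(0.000900 + 0.624) = 0.791, so δu/u = 0.0643.
Q is then a monomial in u, q:
δQ/Q = √((δu/u)² + (3·δq/q)²) = √(0.00413 + 0.109) = 0.336
Q = 9.24e+06, so δQ = 0.336 × 9.24e+06 = 3.11e+06.

(9.24 ± 3.11) × 10^6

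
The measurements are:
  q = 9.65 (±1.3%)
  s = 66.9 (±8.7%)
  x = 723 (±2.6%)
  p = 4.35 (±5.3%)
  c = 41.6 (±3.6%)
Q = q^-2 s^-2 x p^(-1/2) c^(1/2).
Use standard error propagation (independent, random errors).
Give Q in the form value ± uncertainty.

For a monomial Q ∝ q^-2, s^-2, x, p^(-1/2), c^(1/2), fractional errors add in quadrature:
  (-2·δq/q)² = (-2×0.0130)² = 0.000676;  (-2·δs/s)² = (-2×0.0870)² = 0.0303;  (1·δx/x)² = (1×0.0260)² = 0.000676;  (−½·δp/p)² = (-0.5×0.0530)² = 0.000702;  (½·δc/c)² = (0.5×0.0360)² = 0.000324
δQ/Q = √(0.0327) = 0.181
Q = 0.00536, so δQ = 0.181 × 0.00536 = 0.000969.

0.00536 ± 0.000969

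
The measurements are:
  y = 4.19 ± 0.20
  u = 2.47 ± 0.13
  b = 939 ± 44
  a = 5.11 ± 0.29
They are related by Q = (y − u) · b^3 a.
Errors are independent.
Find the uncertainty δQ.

Let w = y − u = 1.72. δw = √(δy² + δu²) = √(0.0400 + 0.0169) = 0.239, so δw/w = 0.139.
Q is then a monomial in w, b, a:
δQ/Q = √((δw/w)² + (3·δb/b)² + (1·δa/a)²) = √(0.0192 + 0.0198 + 0.00322) = 0.205
Q = 7.28e+09, so δQ = 0.205 × 7.28e+09 = 1.5e+09.

1.5e+09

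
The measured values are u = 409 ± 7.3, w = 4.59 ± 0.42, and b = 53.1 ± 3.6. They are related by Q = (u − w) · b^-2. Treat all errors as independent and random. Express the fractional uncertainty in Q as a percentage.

13.7%

Let h = u − w = 404. δh = √(δu² + δw²) = √(53.3 + 0.176) = 7.31, so δh/h = 0.0181.
Q is then a monomial in h, b:
δQ/Q = √((δh/h)² + (-2·δb/b)²) = √(0.000327 + 0.0184) = 0.137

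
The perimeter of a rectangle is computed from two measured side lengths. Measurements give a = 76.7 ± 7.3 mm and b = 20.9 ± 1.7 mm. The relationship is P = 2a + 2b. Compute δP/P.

0.0768

Sums and differences: (δP)² = Σ (cᵢ δxᵢ)².
  (2·δa)² = 213;  (2·δb)² = 11.6
δP = √(225) = 15.0 mm
P = 195 mm, so δP/P = 15.0/195 = 0.0768.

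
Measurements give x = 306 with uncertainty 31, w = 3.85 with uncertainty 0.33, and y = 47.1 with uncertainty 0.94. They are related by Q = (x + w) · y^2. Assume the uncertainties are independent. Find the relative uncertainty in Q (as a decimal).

Let u = x + w = 310. δu = √(δx² + δw²) = √(961 + 0.109) = 31.0, so δu/u = 0.100.
Q is then a monomial in u, y:
δQ/Q = √((δu/u)² + (2·δy/y)²) = √(0.0100 + 0.00159) = 0.108

0.108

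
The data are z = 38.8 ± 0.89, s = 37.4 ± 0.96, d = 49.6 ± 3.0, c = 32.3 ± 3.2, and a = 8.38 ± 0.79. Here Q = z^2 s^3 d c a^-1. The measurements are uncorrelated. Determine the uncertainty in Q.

2.62e+09

Products/powers → add relative errors in quadrature, weighted by exponent:
  (2·δz/z)² = (2×0.0229)² = 0.00210;  (3·δs/s)² = (3×0.0257)² = 0.00593;  (1·δd/d)² = (1×0.0605)² = 0.00366;  (1·δc/c)² = (1×0.0991)² = 0.00982;  (-1·δa/a)² = (-1×0.0943)² = 0.00889
δQ/Q = √(0.0304) = 0.174
Q = 1.51e+10, so δQ = 0.174 × 1.51e+10 = 2.62e+09.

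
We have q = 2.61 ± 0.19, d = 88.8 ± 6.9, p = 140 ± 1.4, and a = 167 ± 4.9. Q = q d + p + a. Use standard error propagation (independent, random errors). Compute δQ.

Let w = q·d = 232. δw/w = √((1·δq/q)² + (1·δd/d)²) = √(0.00530 + 0.00604) = 0.106, so δw = 24.7.
Q = w + p + a: δQ = √(δw² + δp² + δa²) = √(609 + 1.96 + 24.0) = 25.2

25.2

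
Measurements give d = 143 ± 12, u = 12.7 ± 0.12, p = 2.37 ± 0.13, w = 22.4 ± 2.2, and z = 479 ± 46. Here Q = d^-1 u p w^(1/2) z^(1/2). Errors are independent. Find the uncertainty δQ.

Since Q is a product/quotient, work with relative uncertainties:
  (-1·δd/d)² = (-1×0.0839)² = 0.00704;  (1·δu/u)² = (1×0.00945)² = 8.93e-05;  (1·δp/p)² = (1×0.0549)² = 0.00301;  (½·δw/w)² = (0.5×0.0982)² = 0.00241;  (½·δz/z)² = (0.5×0.0960)² = 0.00231
δQ/Q = √(0.0149) = 0.122
Q = 21.8, so δQ = 0.122 × 21.8 = 2.66.

2.66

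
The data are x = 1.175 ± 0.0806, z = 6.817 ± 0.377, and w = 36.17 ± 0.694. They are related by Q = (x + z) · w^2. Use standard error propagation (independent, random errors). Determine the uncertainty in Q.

Let u = x + z = 7.992. δu = √(δx² + δz²) = √(0.00650 + 0.142) = 0.386, so δu/u = 0.0482.
Q is then a monomial in u, w:
δQ/Q = √((δu/u)² + (2·δw/w)²) = √(0.00233 + 0.00147) = 0.0616
Q = 10460, so δQ = 0.0616 × 10460 = 644.

644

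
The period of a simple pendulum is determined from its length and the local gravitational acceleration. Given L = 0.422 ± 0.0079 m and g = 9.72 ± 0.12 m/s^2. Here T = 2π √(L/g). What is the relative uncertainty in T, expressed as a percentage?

1.12%

Since T is a product/quotient, work with relative uncertainties:
  (½·δL/L)² = (0.5×0.0187)² = 8.76e-05;  (−½·δg/g)² = (-0.5×0.0123)² = 3.81e-05
δT/T = √(0.000126) = 0.0112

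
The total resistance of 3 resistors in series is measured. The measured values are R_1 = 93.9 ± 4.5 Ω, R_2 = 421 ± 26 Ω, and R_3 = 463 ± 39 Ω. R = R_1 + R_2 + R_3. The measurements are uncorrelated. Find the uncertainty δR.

Each term contributes (cᵢ δxᵢ)² to (δR)²:
  (δR_1)² = 20.2;  (δR_2)² = 676;  (δR_3)² = 1520
δR = √(2220) = 47.1 Ω

47.1 Ω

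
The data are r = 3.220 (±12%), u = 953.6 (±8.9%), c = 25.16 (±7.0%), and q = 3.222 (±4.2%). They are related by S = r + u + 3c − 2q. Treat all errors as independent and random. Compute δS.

85.0

S is a linear combination, so absolute uncertainties add in quadrature:
  (δr)² = 0.149;  (δu)² = 7200;  (3·δc)² = 27.9;  (2·δq)² = 0.0733
δS = √(7230) = 85.0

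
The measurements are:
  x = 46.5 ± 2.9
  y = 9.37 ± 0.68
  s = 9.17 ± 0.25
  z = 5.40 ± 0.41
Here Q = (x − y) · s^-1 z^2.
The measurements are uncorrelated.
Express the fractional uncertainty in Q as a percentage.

17.4%

Let u = x − y = 37.1. δu = √(δx² + δy²) = √(8.41 + 0.462) = 2.98, so δu/u = 0.0802.
Q is then a monomial in u, s, z:
δQ/Q = √((δu/u)² + (-1·δs/s)² + (2·δz/z)²) = √(0.00644 + 0.000743 + 0.0231) = 0.174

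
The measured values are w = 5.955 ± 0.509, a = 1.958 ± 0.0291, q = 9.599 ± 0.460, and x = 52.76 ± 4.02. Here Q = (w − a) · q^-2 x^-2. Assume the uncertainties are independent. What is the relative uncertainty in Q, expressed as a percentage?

Let u = w − a = 3.997. δu = √(δw² + δa²) = √(0.259 + 0.000847) = 0.510, so δu/u = 0.128.
Q is then a monomial in u, q, x:
δQ/Q = √((δu/u)² + (-2·δq/q)² + (-2·δx/x)²) = √(0.0163 + 0.00919 + 0.0232) = 0.221

22.1%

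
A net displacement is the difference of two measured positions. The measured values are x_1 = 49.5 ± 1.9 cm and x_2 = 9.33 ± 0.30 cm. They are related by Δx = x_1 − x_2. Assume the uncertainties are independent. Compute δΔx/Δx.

0.0479

Δx is a linear combination, so absolute uncertainties add in quadrature:
  (δx_1)² = 3.61;  (δx_2)² = 0.0900
δΔx = √(3.70) = 1.92 cm
Δx = 40.2 cm, so δΔx/Δx = 1.92/40.2 = 0.0479.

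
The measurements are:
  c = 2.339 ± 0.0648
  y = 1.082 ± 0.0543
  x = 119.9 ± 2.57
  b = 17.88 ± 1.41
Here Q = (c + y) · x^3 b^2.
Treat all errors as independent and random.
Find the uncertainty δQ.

Let u = c + y = 3.421. δu = √(δc² + δy²) = √(0.00420 + 0.00295) = 0.0845, so δu/u = 0.0247.
Q is then a monomial in u, x, b:
δQ/Q = √((δu/u)² + (3·δx/x)² + (2·δb/b)²) = √(0.000611 + 0.00413 + 0.0249) = 0.172
Q = 1.885e+09, so δQ = 0.172 × 1.885e+09 = 3.24e+08.

3.24e+08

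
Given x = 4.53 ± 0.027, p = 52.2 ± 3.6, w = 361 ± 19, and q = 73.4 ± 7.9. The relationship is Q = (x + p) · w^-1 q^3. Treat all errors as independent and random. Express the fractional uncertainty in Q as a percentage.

Let u = x + p = 56.7. δu = √(δx² + δp²) = √(0.000729 + 13.0) = 3.60, so δu/u = 0.0635.
Q is then a monomial in u, w, q:
δQ/Q = √((δu/u)² + (-1·δw/w)² + (3·δq/q)²) = √(0.00403 + 0.00277 + 0.104) = 0.333

33.3%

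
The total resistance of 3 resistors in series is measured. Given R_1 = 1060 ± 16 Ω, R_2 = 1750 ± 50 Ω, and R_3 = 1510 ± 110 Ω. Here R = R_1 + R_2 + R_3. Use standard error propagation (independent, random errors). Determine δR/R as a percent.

2.82%

R is a linear combination, so absolute uncertainties add in quadrature:
  (δR_1)² = 256;  (δR_2)² = 2500;  (δR_3)² = 12100
δR = √(14900) = 122 Ω
R = 4320 Ω, so δR/R = 122/4320 = 0.0282.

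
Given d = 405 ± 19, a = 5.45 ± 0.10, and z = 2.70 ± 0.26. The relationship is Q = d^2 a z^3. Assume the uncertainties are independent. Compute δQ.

5.35e+06

Q is a product of powers, so relative uncertainties combine in quadrature:
  (2·δd/d)² = (2×0.0469)² = 0.00880;  (1·δa/a)² = (1×0.0183)² = 0.000337;  (3·δz/z)² = (3×0.0963)² = 0.0835
δQ/Q = √(0.0926) = 0.304
Q = 1.76e+07, so δQ = 0.304 × 1.76e+07 = 5.35e+06.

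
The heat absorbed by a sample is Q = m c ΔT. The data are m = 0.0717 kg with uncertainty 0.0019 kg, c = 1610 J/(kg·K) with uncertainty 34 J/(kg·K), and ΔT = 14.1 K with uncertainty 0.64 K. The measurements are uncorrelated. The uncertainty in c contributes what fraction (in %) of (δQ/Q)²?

(δQ/Q)² = (1·δm/m)² + (1·δc/c)² + (1·δΔT/ΔT)²
  m term: (1×0.0265)² = 0.000702
  c term: (1×0.0211)² = 0.000446
  ΔT term: (1×0.0454)² = 0.00206
Total = 0.00321. Share from c = 0.000446/0.00321 = 0.139.

13.9%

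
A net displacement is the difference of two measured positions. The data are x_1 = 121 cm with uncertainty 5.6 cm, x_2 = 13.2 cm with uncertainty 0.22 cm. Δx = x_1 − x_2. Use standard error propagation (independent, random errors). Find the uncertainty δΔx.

Each term contributes (cᵢ δxᵢ)² to (δΔx)²:
  (δx_1)² = 31.4;  (δx_2)² = 0.0484
δΔx = √(31.4) = 5.60 cm

5.60 cm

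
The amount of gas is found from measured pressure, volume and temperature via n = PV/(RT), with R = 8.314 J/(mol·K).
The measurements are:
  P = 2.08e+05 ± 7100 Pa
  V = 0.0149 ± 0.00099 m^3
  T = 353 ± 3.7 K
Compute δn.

For a monomial n ∝ P, V, T^-1, fractional errors add in quadrature:
  (1·δP/P)² = (1×0.0341)² = 0.00117;  (1·δV/V)² = (1×0.0664)² = 0.00441;  (-1·δT/T)² = (-1×0.0105)² = 0.000110
δn/n = √(0.00569) = 0.0754
n = 1.06 mol, so δn = 0.0754 × 1.06 = 0.0797 mol.

0.0797 mol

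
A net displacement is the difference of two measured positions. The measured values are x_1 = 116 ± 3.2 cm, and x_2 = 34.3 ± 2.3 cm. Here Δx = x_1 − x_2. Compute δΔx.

3.94 cm

Absolute uncertainties add in quadrature for a linear combination:
  (δx_1)² = 10.2;  (δx_2)² = 5.29
δΔx = √(15.5) = 3.94 cm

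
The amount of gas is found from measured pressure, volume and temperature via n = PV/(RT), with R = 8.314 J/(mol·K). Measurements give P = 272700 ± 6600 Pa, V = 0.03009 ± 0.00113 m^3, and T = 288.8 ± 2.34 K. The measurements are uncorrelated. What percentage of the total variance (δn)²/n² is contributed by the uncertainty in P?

28.4%

(δn/n)² = (1·δP/P)² + (1·δV/V)² + (-1·δT/T)²
  P term: (1×0.0242)² = 0.000586
  V term: (1×0.0376)² = 0.00141
  T term: (-1×0.00810)² = 6.57e-05
Total = 0.00206. Share from P = 0.000586/0.00206 = 0.284.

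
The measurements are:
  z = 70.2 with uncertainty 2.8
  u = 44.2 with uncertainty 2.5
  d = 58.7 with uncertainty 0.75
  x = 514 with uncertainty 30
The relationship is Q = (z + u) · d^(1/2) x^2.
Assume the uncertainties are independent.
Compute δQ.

2.81e+07

Let w = z + u = 114. δw = √(δz² + δu²) = √(7.84 + 6.25) = 3.75, so δw/w = 0.0328.
Q is then a monomial in w, d, x:
δQ/Q = √((δw/w)² + (½·δd/d)² + (2·δx/x)²) = √(0.00108 + 4.08e-05 + 0.0136) = 0.121
Q = 2.32e+08, so δQ = 0.121 × 2.32e+08 = 2.81e+07.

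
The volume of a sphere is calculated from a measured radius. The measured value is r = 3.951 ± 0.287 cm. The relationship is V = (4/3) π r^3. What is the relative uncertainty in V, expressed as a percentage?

For a monomial V ∝ r^3, fractional errors add in quadrature:
  (3·δr/r)² = (3×0.0726)² = 0.0475
δV/V = √(0.0475) = 0.218

21.8%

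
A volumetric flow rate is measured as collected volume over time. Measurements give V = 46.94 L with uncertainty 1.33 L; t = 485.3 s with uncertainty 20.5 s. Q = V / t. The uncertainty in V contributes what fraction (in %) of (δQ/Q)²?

(δQ/Q)² = (1·δV/V)² + (-1·δt/t)²
  V term: (1×0.0283)² = 0.000803
  t term: (-1×0.0422)² = 0.00178
Total = 0.00259. Share from V = 0.000803/0.00259 = 0.310.

31.0%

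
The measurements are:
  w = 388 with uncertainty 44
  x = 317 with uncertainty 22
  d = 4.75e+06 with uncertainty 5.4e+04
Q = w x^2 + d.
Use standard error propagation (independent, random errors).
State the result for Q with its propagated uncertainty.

Let p = w·x^2 = 3.9e+07. δp/p = √((1·δw/w)² + (2·δx/x)²) = √(0.0129 + 0.0193) = 0.179, so δp = 6.99e+06.
Q = p + d: δQ = √(δp² + δd²) = √(4.88e+13 + 2.92e+09) = 6.99e+06
Q = 4.37e+07.

(4.37 ± 0.699) × 10^7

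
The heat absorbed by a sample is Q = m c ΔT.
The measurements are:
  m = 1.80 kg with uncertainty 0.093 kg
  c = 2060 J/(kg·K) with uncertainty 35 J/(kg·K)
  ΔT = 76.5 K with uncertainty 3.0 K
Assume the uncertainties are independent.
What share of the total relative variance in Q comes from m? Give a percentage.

(δQ/Q)² = (1·δm/m)² + (1·δc/c)² + (1·δΔT/ΔT)²
  m term: (1×0.0517)² = 0.00267
  c term: (1×0.0170)² = 0.000289
  ΔT term: (1×0.0392)² = 0.00154
Total = 0.00450. Share from m = 0.00267/0.00450 = 0.594.

59.4%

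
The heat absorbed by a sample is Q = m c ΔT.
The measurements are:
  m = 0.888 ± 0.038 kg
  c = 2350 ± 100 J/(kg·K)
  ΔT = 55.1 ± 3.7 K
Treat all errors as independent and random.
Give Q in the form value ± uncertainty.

Each factor contributes (exponent × relative error)² to (δQ/Q)²:
  (1·δm/m)² = (1×0.0428)² = 0.00183;  (1·δc/c)² = (1×0.0426)² = 0.00181;  (1·δΔT/ΔT)² = (1×0.0672)² = 0.00451
δQ/Q = √(0.00815) = 0.0903
Q = 1.15e+05 J, so δQ = 0.0903 × 1.15e+05 = 10400 J.

(1.15 ± 0.104) × 10^5 J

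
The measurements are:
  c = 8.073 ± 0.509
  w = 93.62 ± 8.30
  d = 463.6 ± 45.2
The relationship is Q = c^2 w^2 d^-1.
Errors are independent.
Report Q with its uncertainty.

Since Q is a product/quotient, work with relative uncertainties:
  (2·δc/c)² = (2×0.0630)² = 0.0159;  (2·δw/w)² = (2×0.0887)² = 0.0314;  (-1·δd/d)² = (-1×0.0975)² = 0.00951
δQ/Q = √(0.0568) = 0.238
Q = 1232, so δQ = 0.238 × 1232 = 294.

1232 ± 294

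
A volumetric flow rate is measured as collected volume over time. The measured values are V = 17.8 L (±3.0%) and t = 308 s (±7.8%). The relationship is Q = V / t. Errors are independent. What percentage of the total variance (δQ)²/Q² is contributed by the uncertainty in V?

12.9%

(δQ/Q)² = (1·δV/V)² + (-1·δt/t)²
  V term: (1×0.0300)² = 0.000900
  t term: (-1×0.0780)² = 0.00608
Total = 0.00698. Share from V = 0.000900/0.00698 = 0.129.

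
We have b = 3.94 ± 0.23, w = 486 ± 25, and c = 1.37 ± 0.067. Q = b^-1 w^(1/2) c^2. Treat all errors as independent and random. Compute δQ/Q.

0.117

Q is a product of powers, so relative uncertainties combine in quadrature:
  (-1·δb/b)² = (-1×0.0584)² = 0.00341;  (½·δw/w)² = (0.5×0.0514)² = 0.000662;  (2·δc/c)² = (2×0.0489)² = 0.00957
δQ/Q = √(0.0136) = 0.117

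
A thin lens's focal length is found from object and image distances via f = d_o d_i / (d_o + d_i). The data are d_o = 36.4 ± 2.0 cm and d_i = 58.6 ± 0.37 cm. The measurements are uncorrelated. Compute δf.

0.763 cm

∂f/∂d_o = (d_i/(d_o+d_i))² = 0.380;  ∂f/∂d_i = (d_o/(d_o+d_i))² = 0.147
δf = √((∂f/∂d_o · δd_o)² + (∂f/∂d_i · δd_i)²) = √(0.579 + 0.00295) = 0.763 cm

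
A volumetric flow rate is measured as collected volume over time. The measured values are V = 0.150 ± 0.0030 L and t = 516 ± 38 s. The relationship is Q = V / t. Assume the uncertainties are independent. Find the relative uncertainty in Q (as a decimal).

Q is a product of powers, so relative uncertainties combine in quadrature:
  (1·δV/V)² = (1×0.0200)² = 0.000400;  (-1·δt/t)² = (-1×0.0736)² = 0.00542
δQ/Q = √(0.00582) = 0.0763

0.0763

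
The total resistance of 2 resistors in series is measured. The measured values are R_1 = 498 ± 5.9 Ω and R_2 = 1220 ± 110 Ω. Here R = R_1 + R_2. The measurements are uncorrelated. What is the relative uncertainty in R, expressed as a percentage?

6.41%

R is a linear combination, so absolute uncertainties add in quadrature:
  (δR_1)² = 34.8;  (δR_2)² = 12100
δR = √(12100) = 110 Ω
R = 1720 Ω, so δR/R = 110/1720 = 0.0641.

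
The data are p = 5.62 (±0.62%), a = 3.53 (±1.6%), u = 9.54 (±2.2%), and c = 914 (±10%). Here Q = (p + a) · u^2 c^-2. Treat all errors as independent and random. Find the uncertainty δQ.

0.000204

Let w = p + a = 9.15. δw = √(δp² + δa²) = √(0.00121 + 0.00319) = 0.0664, so δw/w = 0.00725.
Q is then a monomial in w, u, c:
δQ/Q = √((δw/w)² + (2·δu/u)² + (-2·δc/c)²) = √(5.26e-05 + 0.00194 + 0.0400) = 0.205
Q = 0.000997, so δQ = 0.205 × 0.000997 = 0.000204.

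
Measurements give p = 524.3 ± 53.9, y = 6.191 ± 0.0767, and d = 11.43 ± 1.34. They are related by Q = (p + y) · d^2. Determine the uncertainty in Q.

Let u = p + y = 530.5. δu = √(δp² + δy²) = √(2910 + 0.00588) = 53.9, so δu/u = 0.102.
Q is then a monomial in u, d:
δQ/Q = √((δu/u)² + (2·δd/d)²) = √(0.0103 + 0.0550) = 0.256
Q = 69310, so δQ = 0.256 × 69310 = 17700.

17700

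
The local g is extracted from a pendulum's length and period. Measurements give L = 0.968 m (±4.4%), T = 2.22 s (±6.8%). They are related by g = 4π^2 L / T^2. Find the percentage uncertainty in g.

g is a product of powers, so relative uncertainties combine in quadrature:
  (1·δL/L)² = (1×0.0440)² = 0.00194;  (-2·δT/T)² = (-2×0.0680)² = 0.0185
δg/g = √(0.0204) = 0.143

14.3%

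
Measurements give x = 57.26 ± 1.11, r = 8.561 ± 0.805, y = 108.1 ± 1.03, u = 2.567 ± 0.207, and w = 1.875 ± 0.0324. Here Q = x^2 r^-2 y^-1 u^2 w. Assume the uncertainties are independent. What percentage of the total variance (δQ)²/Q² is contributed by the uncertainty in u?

(δQ/Q)² = (2·δx/x)² + (-2·δr/r)² + (-1·δy/y)² + (2·δu/u)² + (1·δw/w)²
  x term: (2×0.0194)² = 0.00150
  r term: (-2×0.0940)² = 0.0354
  y term: (-1×0.00953)² = 9.08e-05
  u term: (2×0.0806)² = 0.0260
  w term: (1×0.0173)² = 0.000299
Total = 0.0633. Share from u = 0.0260/0.0633 = 0.411.

41.1%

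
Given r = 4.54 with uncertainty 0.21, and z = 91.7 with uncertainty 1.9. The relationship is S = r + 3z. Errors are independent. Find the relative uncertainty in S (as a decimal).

0.0204

Sums and differences: (δS)² = Σ (cᵢ δxᵢ)².
  (δr)² = 0.0441;  (3·δz)² = 32.5
δS = √(32.5) = 5.70
S = 280, so δS/S = 5.70/280 = 0.0204.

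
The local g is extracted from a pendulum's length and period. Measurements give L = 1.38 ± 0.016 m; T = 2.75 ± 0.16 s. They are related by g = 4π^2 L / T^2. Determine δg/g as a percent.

11.7%

g is a product of powers, so relative uncertainties combine in quadrature:
  (1·δL/L)² = (1×0.0116)² = 0.000134;  (-2·δT/T)² = (-2×0.0582)² = 0.0135
δg/g = √(0.0137) = 0.117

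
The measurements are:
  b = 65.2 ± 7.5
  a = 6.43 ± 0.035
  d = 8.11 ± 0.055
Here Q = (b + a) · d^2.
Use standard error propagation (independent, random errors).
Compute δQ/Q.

Let u = b + a = 71.6. δu = √(δb² + δa²) = √(56.2 + 0.00123) = 7.50, so δu/u = 0.105.
Q is then a monomial in u, d:
δQ/Q = √((δu/u)² + (2·δd/d)²) = √(0.0110 + 0.000184) = 0.106

0.106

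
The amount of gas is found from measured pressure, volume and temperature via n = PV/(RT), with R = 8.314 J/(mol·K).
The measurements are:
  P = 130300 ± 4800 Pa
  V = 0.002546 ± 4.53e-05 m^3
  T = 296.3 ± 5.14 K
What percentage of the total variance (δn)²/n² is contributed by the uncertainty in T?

15.2%

(δn/n)² = (1·δP/P)² + (1·δV/V)² + (-1·δT/T)²
  P term: (1×0.0368)² = 0.00136
  V term: (1×0.0178)² = 0.000317
  T term: (-1×0.0173)² = 0.000301
Total = 0.00197. Share from T = 0.000301/0.00197 = 0.152.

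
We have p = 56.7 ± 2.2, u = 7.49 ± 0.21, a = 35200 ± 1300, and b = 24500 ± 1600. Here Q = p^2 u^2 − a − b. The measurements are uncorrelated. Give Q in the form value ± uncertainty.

(1.21 ± 0.174) × 10^5

Let w = p^2·u^2 = 1.8e+05. δw/w = √((2·δp/p)² + (2·δu/u)²) = √(0.00602 + 0.00314) = 0.0957, so δw = 17300.
Q = w − a − b: δQ = √(δw² + δa² + δb²) = √(2.98e+08 + 1.69e+06 + 2.56e+06) = 17400
Q = 1.21e+05.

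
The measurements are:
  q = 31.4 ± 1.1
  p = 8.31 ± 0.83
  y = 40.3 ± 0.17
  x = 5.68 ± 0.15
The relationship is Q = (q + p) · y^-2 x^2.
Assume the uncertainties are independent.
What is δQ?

Let u = q + p = 39.7. δu = √(δq² + δp²) = √(1.21 + 0.689) = 1.38, so δu/u = 0.0347.
Q is then a monomial in u, y, x:
δQ/Q = √((δu/u)² + (-2·δy/y)² + (2·δx/x)²) = √(0.00120 + 7.12e-05 + 0.00279) = 0.0638
Q = 0.789, so δQ = 0.0638 × 0.789 = 0.0503.

0.0503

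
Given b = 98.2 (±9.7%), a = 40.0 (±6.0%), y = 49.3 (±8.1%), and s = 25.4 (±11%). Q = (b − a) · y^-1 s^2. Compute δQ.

Let u = b − a = 58.2. δu = √(δb² + δa²) = √(90.7 + 5.76) = 9.82, so δu/u = 0.169.
Q is then a monomial in u, y, s:
δQ/Q = √((δu/u)² + (-1·δy/y)² + (2·δs/s)²) = √(0.0285 + 0.00656 + 0.0484) = 0.289
Q = 762, so δQ = 0.289 × 762 = 220.

220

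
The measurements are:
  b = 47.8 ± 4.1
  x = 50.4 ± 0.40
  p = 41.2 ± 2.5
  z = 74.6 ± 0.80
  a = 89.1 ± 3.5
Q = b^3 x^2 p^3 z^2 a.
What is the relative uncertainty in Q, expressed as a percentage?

Relative error in a monomial: (δQ/Q)² = Σ (nᵢ · δxᵢ/xᵢ)².
  (3·δb/b)² = (3×0.0858)² = 0.0662;  (2·δx/x)² = (2×0.00794)² = 0.000252;  (3·δp/p)² = (3×0.0607)² = 0.0331;  (2·δz/z)² = (2×0.0107)² = 0.000460;  (1·δa/a)² = (1×0.0393)² = 0.00154
δQ/Q = √(0.102) = 0.319

31.9%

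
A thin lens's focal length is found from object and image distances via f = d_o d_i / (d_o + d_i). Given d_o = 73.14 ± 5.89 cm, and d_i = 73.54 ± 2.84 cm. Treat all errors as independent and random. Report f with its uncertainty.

∂f/∂d_o = (d_i/(d_o+d_i))² = 0.251;  ∂f/∂d_i = (d_o/(d_o+d_i))² = 0.249
δf = √((∂f/∂d_o · δd_o)² + (∂f/∂d_i · δd_i)²) = √(2.19 + 0.499) = 1.64 cm
f = 36.67 cm.

36.67 ± 1.64 cm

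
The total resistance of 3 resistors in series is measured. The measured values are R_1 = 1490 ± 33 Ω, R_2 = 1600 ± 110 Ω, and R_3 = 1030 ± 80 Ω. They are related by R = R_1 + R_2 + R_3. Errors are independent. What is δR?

Absolute uncertainties add in quadrature for a linear combination:
  (δR_1)² = 1090;  (δR_2)² = 12100;  (δR_3)² = 6400
δR = √(19600) = 140 Ω

140 Ω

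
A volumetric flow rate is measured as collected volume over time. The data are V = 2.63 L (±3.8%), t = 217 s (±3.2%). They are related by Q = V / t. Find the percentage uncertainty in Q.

Products/powers → add relative errors in quadrature, weighted by exponent:
  (1·δV/V)² = (1×0.0380)² = 0.00144;  (-1·δt/t)² = (-1×0.0320)² = 0.00102
δQ/Q = √(0.00247) = 0.0497

4.97%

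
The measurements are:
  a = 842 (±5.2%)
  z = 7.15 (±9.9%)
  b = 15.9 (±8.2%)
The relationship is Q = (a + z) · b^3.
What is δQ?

8.58e+05

Let u = a + z = 849. δu = √(δa² + δz²) = √(1920 + 0.501) = 43.8, so δu/u = 0.0516.
Q is then a monomial in u, b:
δQ/Q = √((δu/u)² + (3·δb/b)²) = √(0.00266 + 0.0605) = 0.251
Q = 3.41e+06, so δQ = 0.251 × 3.41e+06 = 8.58e+05.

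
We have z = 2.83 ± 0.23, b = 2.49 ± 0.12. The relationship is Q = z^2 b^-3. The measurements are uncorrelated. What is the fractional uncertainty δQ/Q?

Products/powers → add relative errors in quadrature, weighted by exponent:
  (2·δz/z)² = (2×0.0813)² = 0.0264;  (-3·δb/b)² = (-3×0.0482)² = 0.0209
δQ/Q = √(0.0473) = 0.218

0.218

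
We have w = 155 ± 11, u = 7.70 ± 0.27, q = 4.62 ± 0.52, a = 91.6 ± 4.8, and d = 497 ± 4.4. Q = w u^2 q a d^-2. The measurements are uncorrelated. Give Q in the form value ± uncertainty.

15.7 ± 2.52

For a monomial Q ∝ w, u^2, q, a, d^-2, fractional errors add in quadrature:
  (1·δw/w)² = (1×0.0710)² = 0.00504;  (2·δu/u)² = (2×0.0351)² = 0.00492;  (1·δq/q)² = (1×0.113)² = 0.0127;  (1·δa/a)² = (1×0.0524)² = 0.00275;  (-2·δd/d)² = (-2×0.00885)² = 0.000314
δQ/Q = √(0.0257) = 0.160
Q = 15.7, so δQ = 0.160 × 15.7 = 2.52.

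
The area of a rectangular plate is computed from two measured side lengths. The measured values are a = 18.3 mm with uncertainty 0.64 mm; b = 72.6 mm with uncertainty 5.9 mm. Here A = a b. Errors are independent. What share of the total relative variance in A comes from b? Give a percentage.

84.4%

(δA/A)² = (1·δa/a)² + (1·δb/b)²
  a term: (1×0.0350)² = 0.00122
  b term: (1×0.0813)² = 0.00660
Total = 0.00783. Share from b = 0.00660/0.00783 = 0.844.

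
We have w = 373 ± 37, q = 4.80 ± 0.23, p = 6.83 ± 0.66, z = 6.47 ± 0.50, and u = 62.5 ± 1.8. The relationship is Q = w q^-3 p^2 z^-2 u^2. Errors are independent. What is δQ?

4530

Q is a product of powers, so relative uncertainties combine in quadrature:
  (1·δw/w)² = (1×0.0992)² = 0.00984;  (-3·δq/q)² = (-3×0.0479)² = 0.0207;  (2·δp/p)² = (2×0.0966)² = 0.0374;  (-2·δz/z)² = (-2×0.0773)² = 0.0239;  (2·δu/u)² = (2×0.0288)² = 0.00332
δQ/Q = √(0.0951) = 0.308
Q = 14700, so δQ = 0.308 × 14700 = 4530.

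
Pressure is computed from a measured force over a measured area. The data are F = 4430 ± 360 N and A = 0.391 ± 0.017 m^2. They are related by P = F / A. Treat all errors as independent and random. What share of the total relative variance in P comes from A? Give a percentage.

(δP/P)² = (1·δF/F)² + (-1·δA/A)²
  F term: (1×0.0813)² = 0.00660
  A term: (-1×0.0435)² = 0.00189
Total = 0.00849. Share from A = 0.00189/0.00849 = 0.223.

22.3%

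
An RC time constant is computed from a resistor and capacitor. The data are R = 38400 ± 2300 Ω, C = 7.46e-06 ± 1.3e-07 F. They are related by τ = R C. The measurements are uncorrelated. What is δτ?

0.0179 s

Products/powers → add relative errors in quadrature, weighted by exponent:
  (1·δR/R)² = (1×0.0599)² = 0.00359;  (1·δC/C)² = (1×0.0174)² = 0.000304
δτ/τ = √(0.00389) = 0.0624
τ = 0.286 s, so δτ = 0.0624 × 0.286 = 0.0179 s.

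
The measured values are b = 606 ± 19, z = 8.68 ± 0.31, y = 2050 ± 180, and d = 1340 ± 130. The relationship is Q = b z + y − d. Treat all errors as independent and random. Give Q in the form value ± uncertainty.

Let p = b·z = 5260. δp/p = √((1·δb/b)² + (1·δz/z)²) = √(0.000983 + 0.00128) = 0.0475, so δp = 250.
Q = p + y − d: δQ = √(δp² + δy² + δd²) = √(62500 + 32400 + 16900) = 334
Q = 5970.

5970 ± 334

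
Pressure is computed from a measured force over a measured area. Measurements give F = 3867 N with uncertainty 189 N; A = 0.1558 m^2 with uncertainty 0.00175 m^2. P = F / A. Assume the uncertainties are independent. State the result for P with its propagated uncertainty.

P is a product of powers, so relative uncertainties combine in quadrature:
  (1·δF/F)² = (1×0.0489)² = 0.00239;  (-1·δA/A)² = (-1×0.0112)² = 0.000126
δP/P = √(0.00251) = 0.0501
P = 24820 Pa, so δP = 0.0501 × 24820 = 1240 Pa.

24820 ± 1240 Pa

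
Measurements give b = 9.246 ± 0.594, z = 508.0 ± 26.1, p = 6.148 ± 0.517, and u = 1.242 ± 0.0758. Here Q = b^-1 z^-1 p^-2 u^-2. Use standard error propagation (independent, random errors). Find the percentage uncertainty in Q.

22.3%

Products/powers → add relative errors in quadrature, weighted by exponent:
  (-1·δb/b)² = (-1×0.0642)² = 0.00413;  (-1·δz/z)² = (-1×0.0514)² = 0.00264;  (-2·δp/p)² = (-2×0.0841)² = 0.0283;  (-2·δu/u)² = (-2×0.0610)² = 0.0149
δQ/Q = √(0.0500) = 0.223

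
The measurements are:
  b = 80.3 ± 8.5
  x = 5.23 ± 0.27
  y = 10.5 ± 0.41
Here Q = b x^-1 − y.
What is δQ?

Let p = b·x^-1 = 15.4. δp/p = √((1·δb/b)² + (-1·δx/x)²) = √(0.0112 + 0.00267) = 0.118, so δp = 1.81.
Q = p − y: δQ = √(δp² + δy²) = √(3.27 + 0.168) = 1.85

1.85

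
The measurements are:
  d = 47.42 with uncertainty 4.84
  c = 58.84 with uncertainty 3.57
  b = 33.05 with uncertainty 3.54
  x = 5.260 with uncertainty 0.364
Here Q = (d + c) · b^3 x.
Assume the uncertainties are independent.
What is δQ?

6.73e+06

Let u = d + c = 106.3. δu = √(δd² + δc²) = √(23.4 + 12.7) = 6.01, so δu/u = 0.0566.
Q is then a monomial in u, b, x:
δQ/Q = √((δu/u)² + (3·δb/b)² + (1·δx/x)²) = √(0.00320 + 0.103 + 0.00479) = 0.334
Q = 2.018e+07, so δQ = 0.334 × 2.018e+07 = 6.73e+06.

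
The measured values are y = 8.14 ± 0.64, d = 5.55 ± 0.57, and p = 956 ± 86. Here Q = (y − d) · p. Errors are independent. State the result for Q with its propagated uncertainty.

2480 ± 849

Let u = y − d = 2.59. δu = √(δy² + δd²) = √(0.410 + 0.325) = 0.857, so δu/u = 0.331.
Q is then a monomial in u, p:
δQ/Q = √((δu/u)² + (1·δp/p)²) = √(0.109 + 0.00809) = 0.343
Q = 2480, so δQ = 0.343 × 2480 = 849.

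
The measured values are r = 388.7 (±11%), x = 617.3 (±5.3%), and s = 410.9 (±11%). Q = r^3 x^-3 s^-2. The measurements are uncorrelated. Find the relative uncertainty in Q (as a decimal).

0.427

Each factor contributes (exponent × relative error)² to (δQ/Q)²:
  (3·δr/r)² = (3×0.110)² = 0.109;  (-3·δx/x)² = (-3×0.0530)² = 0.0253;  (-2·δs/s)² = (-2×0.110)² = 0.0484
δQ/Q = √(0.183) = 0.427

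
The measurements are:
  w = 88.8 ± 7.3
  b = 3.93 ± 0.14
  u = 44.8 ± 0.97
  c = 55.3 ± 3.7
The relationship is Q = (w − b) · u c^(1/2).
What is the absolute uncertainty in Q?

Let h = w − b = 84.9. δh = √(δw² + δb²) = √(53.3 + 0.0196) = 7.30, so δh/h = 0.0860.
Q is then a monomial in h, u, c:
δQ/Q = √((δh/h)² + (1·δu/u)² + (½·δc/c)²) = √(0.00740 + 0.000469 + 0.00112) = 0.0948
Q = 28300, so δQ = 0.0948 × 28300 = 2680.

2680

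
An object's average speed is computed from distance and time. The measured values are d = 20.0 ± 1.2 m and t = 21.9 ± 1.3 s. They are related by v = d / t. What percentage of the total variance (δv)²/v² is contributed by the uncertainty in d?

(δv/v)² = (1·δd/d)² + (-1·δt/t)²
  d term: (1×0.0600)² = 0.00360
  t term: (-1×0.0594)² = 0.00352
Total = 0.00712. Share from d = 0.00360/0.00712 = 0.505.

50.5%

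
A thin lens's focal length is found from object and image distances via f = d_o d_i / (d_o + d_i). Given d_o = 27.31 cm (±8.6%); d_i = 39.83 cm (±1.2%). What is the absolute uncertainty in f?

∂f/∂d_o = (d_i/(d_o+d_i))² = 0.352;  ∂f/∂d_i = (d_o/(d_o+d_i))² = 0.165
δf = √((∂f/∂d_o · δd_o)² + (∂f/∂d_i · δd_i)²) = √(0.683 + 0.00625) = 0.830 cm

0.830 cm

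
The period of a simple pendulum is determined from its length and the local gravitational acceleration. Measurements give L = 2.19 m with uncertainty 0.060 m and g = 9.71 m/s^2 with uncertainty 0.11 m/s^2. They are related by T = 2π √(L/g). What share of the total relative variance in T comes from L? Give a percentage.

85.4%

(δT/T)² = (½·δL/L)² + (−½·δg/g)²
  L term: (0.5×0.0274)² = 0.000188
  g term: (-0.5×0.0113)² = 3.21e-05
Total = 0.000220. Share from L = 0.000188/0.000220 = 0.854.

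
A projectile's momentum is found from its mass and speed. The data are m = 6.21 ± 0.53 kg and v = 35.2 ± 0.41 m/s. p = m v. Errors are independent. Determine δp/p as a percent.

8.61%

Each factor contributes (exponent × relative error)² to (δp/p)²:
  (1·δm/m)² = (1×0.0853)² = 0.00728;  (1·δv/v)² = (1×0.0116)² = 0.000136
δp/p = √(0.00742) = 0.0861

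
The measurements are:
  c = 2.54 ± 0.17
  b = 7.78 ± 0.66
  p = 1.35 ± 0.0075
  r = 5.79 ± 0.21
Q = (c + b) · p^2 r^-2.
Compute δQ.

Let u = c + b = 10.3. δu = √(δc² + δb²) = √(0.0289 + 0.436) = 0.682, so δu/u = 0.0660.
Q is then a monomial in u, p, r:
δQ/Q = √((δu/u)² + (2·δp/p)² + (-2·δr/r)²) = √(0.00436 + 0.000123 + 0.00526) = 0.0987
Q = 0.561, so δQ = 0.0987 × 0.561 = 0.0554.

0.0554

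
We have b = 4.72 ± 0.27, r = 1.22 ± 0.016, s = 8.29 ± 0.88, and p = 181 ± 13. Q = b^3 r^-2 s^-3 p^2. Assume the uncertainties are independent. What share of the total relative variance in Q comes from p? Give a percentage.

13.6%

(δQ/Q)² = (3·δb/b)² + (-2·δr/r)² + (-3·δs/s)² + (2·δp/p)²
  b term: (3×0.0572)² = 0.0295
  r term: (-2×0.0131)² = 0.000688
  s term: (-3×0.106)² = 0.101
  p term: (2×0.0718)² = 0.0206
Total = 0.152. Share from p = 0.0206/0.152 = 0.136.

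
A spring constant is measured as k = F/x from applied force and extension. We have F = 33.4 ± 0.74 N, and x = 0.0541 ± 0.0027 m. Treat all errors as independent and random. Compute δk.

33.7 N/m

Products/powers → add relative errors in quadrature, weighted by exponent:
  (1·δF/F)² = (1×0.0222)² = 0.000491;  (-1·δx/x)² = (-1×0.0499)² = 0.00249
δk/k = √(0.00298) = 0.0546
k = 617 N/m, so δk = 0.0546 × 617 = 33.7 N/m.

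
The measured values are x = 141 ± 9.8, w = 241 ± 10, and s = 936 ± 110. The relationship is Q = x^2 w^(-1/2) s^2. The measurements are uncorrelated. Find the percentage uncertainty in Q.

27.4%

Since Q is a product/quotient, work with relative uncertainties:
  (2·δx/x)² = (2×0.0695)² = 0.0193;  (−½·δw/w)² = (-0.5×0.0415)² = 0.000430;  (2·δs/s)² = (2×0.118)² = 0.0552
δQ/Q = √(0.0750) = 0.274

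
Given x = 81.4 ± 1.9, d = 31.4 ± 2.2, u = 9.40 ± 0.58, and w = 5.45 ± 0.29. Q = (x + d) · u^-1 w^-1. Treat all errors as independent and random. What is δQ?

0.188

Let h = x + d = 113. δh = √(δx² + δd²) = √(3.61 + 4.84) = 2.91, so δh/h = 0.0258.
Q is then a monomial in h, u, w:
δQ/Q = √((δh/h)² + (-1·δu/u)² + (-1·δw/w)²) = √(0.000664 + 0.00381 + 0.00283) = 0.0855
Q = 2.20, so δQ = 0.0855 × 2.20 = 0.188.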